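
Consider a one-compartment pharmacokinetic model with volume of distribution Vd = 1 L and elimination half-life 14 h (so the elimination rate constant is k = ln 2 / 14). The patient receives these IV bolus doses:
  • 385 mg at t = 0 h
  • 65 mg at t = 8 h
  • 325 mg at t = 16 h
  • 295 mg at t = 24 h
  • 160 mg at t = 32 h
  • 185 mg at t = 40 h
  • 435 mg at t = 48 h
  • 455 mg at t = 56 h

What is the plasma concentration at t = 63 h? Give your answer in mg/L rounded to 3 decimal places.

718.227 mg/L

k = ln 2 / 14 = 0.04951 per h
Dose 1 (385 mg at t=0 h): 385·exp(−0.04951·63) = 17.015 mg/L
Dose 2 (65 mg at t=8 h): 65·exp(−0.04951·55) = 4.269 mg/L
Dose 3 (325 mg at t=16 h): 325·exp(−0.04951·47) = 31.716 mg/L
Dose 4 (295 mg at t=24 h): 295·exp(−0.04951·39) = 42.780 mg/L
Dose 5 (160 mg at t=32 h): 160·exp(−0.04951·31) = 34.479 mg/L
Dose 6 (185 mg at t=40 h): 185·exp(−0.04951·23) = 59.241 mg/L
Dose 7 (435 mg at t=48 h): 435·exp(−0.04951·15) = 206.994 mg/L
Dose 8 (455 mg at t=56 h): 455·exp(−0.04951·7) = 321.734 mg/L
C(63) = 17.015 + 4.269 + 31.716 + 42.780 + 34.479 + 59.241 + 206.994 + 321.734 = 718.227 mg/L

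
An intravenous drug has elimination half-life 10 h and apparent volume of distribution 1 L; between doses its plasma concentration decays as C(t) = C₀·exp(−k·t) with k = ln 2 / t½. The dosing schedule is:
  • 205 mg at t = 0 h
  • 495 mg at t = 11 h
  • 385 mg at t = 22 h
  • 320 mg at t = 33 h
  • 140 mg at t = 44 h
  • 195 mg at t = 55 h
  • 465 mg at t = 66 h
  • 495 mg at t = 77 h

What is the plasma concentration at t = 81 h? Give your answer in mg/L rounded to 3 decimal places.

605.026 mg/L

k = ln 2 / 10 = 0.06931 per h
Dose 1 (205 mg at t=0 h): 205·exp(−0.06931·81) = 0.747 mg/L
Dose 2 (495 mg at t=11 h): 495·exp(−0.06931·70) = 3.867 mg/L
Dose 3 (385 mg at t=22 h): 385·exp(−0.06931·59) = 6.447 mg/L
Dose 4 (320 mg at t=33 h): 320·exp(−0.06931·48) = 11.487 mg/L
Dose 5 (140 mg at t=44 h): 140·exp(−0.06931·37) = 10.773 mg/L
Dose 6 (195 mg at t=55 h): 195·exp(−0.06931·26) = 32.163 mg/L
Dose 7 (465 mg at t=66 h): 465·exp(−0.06931·15) = 164.402 mg/L
Dose 8 (495 mg at t=77 h): 495·exp(−0.06931·4) = 375.140 mg/L
C(81) = 0.747 + 3.867 + 6.447 + 11.487 + 10.773 + 32.163 + 164.402 + 375.140 = 605.026 mg/L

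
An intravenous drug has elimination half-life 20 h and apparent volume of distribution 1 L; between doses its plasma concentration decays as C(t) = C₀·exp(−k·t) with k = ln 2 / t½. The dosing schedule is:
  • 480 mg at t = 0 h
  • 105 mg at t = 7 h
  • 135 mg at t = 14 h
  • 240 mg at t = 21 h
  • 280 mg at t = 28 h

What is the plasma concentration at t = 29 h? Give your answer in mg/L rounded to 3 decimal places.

k = ln 2 / 20 = 0.03466 per h
Dose 1 (480 mg at t=0 h): 480·exp(−0.03466·29) = 175.690 mg/L
Dose 2 (105 mg at t=7 h): 105·exp(−0.03466·22) = 48.984 mg/L
Dose 3 (135 mg at t=14 h): 135·exp(−0.03466·15) = 80.271 mg/L
Dose 4 (240 mg at t=21 h): 240·exp(−0.03466·8) = 181.886 mg/L
Dose 5 (280 mg at t=28 h): 280·exp(−0.03466·1) = 270.462 mg/L
C(29) = 175.690 + 48.984 + 80.271 + 181.886 + 270.462 = 757.294 mg/L

757.294 mg/L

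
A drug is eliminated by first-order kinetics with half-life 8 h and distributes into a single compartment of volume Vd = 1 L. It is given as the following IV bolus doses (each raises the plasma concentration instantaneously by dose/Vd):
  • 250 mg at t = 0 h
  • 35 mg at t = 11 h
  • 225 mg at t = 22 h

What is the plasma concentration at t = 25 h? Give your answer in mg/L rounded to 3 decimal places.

212.561 mg/L

k = ln 2 / 8 = 0.08664 per h
Dose 1 (250 mg at t=0 h): 250·exp(−0.08664·25) = 28.656 mg/L
Dose 2 (35 mg at t=11 h): 35·exp(−0.08664·14) = 10.406 mg/L
Dose 3 (225 mg at t=22 h): 225·exp(−0.08664·3) = 173.499 mg/L
C(25) = 28.656 + 10.406 + 173.499 = 212.561 mg/L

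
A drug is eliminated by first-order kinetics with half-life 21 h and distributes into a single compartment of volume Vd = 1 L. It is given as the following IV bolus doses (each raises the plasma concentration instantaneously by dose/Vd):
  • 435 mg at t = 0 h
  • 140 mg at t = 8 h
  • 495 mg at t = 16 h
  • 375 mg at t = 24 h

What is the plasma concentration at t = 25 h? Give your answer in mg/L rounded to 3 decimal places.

k = ln 2 / 21 = 0.03301 per h
Dose 1 (435 mg at t=0 h): 435·exp(−0.03301·25) = 190.599 mg/L
Dose 2 (140 mg at t=8 h): 140·exp(−0.03301·17) = 79.880 mg/L
Dose 3 (495 mg at t=16 h): 495·exp(−0.03301·9) = 367.784 mg/L
Dose 4 (375 mg at t=24 h): 375·exp(−0.03301·1) = 362.824 mg/L
C(25) = 190.599 + 79.880 + 367.784 + 362.824 = 1001.087 mg/L

1001.087 mg/L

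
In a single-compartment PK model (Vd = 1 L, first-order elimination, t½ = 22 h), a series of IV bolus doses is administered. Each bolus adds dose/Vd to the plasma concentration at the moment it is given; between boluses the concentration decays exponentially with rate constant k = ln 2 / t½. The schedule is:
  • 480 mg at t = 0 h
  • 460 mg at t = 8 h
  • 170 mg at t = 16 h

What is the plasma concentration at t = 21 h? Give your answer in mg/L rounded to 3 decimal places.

k = ln 2 / 22 = 0.03151 per h
Dose 1 (480 mg at t=0 h): 480·exp(−0.03151·21) = 247.682 mg/L
Dose 2 (460 mg at t=8 h): 460·exp(−0.03151·13) = 305.405 mg/L
Dose 3 (170 mg at t=16 h): 170·exp(−0.03151·5) = 145.222 mg/L
C(21) = 247.682 + 305.405 + 145.222 = 698.309 mg/L

698.309 mg/L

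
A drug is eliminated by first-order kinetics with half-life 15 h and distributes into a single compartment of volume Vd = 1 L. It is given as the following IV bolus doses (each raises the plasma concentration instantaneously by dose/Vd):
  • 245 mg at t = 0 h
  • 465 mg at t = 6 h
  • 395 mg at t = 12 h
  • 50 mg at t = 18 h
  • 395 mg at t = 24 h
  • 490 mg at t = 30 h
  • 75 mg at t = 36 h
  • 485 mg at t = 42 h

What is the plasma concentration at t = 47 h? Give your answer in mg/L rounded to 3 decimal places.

k = ln 2 / 15 = 0.04621 per h
Dose 1 (245 mg at t=0 h): 245·exp(−0.04621·47) = 27.922 mg/L
Dose 2 (465 mg at t=6 h): 465·exp(−0.04621·41) = 69.926 mg/L
Dose 3 (395 mg at t=12 h): 395·exp(−0.04621·35) = 78.378 mg/L
Dose 4 (50 mg at t=18 h): 50·exp(−0.04621·29) = 13.091 mg/L
Dose 5 (395 mg at t=24 h): 395·exp(−0.04621·23) = 136.464 mg/L
Dose 6 (490 mg at t=30 h): 490·exp(−0.04621·17) = 223.372 mg/L
Dose 7 (75 mg at t=36 h): 75·exp(−0.04621·11) = 45.113 mg/L
Dose 8 (485 mg at t=42 h): 485·exp(−0.04621·5) = 384.945 mg/L
C(47) = 27.922 + 69.926 + 78.378 + 13.091 + 136.464 + 223.372 + 45.113 + 384.945 = 979.211 mg/L

979.211 mg/L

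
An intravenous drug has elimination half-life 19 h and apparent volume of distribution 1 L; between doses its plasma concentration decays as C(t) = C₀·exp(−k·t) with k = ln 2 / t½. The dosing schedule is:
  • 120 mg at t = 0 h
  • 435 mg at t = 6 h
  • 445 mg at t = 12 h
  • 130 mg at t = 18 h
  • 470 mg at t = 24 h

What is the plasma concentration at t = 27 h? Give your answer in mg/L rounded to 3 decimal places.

1019.358 mg/L

k = ln 2 / 19 = 0.03648 per h
Dose 1 (120 mg at t=0 h): 120·exp(−0.03648·27) = 44.813 mg/L
Dose 2 (435 mg at t=6 h): 435·exp(−0.03648·21) = 202.196 mg/L
Dose 3 (445 mg at t=12 h): 445·exp(−0.03648·15) = 257.457 mg/L
Dose 4 (130 mg at t=18 h): 130·exp(−0.03648·9) = 93.616 mg/L
Dose 5 (470 mg at t=24 h): 470·exp(−0.03648·3) = 421.276 mg/L
C(27) = 44.813 + 202.196 + 257.457 + 93.616 + 421.276 = 1019.358 mg/L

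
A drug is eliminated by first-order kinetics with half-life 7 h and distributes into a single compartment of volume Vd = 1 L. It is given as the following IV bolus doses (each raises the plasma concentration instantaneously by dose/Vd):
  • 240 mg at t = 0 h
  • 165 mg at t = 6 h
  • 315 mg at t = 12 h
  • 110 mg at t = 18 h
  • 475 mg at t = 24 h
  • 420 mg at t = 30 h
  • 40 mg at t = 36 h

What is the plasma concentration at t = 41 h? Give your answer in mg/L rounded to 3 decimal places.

k = ln 2 / 7 = 0.09902 per h
Dose 1 (240 mg at t=0 h): 240·exp(−0.09902·41) = 4.140 mg/L
Dose 2 (165 mg at t=6 h): 165·exp(−0.09902·35) = 5.156 mg/L
Dose 3 (315 mg at t=12 h): 315·exp(−0.09902·29) = 17.831 mg/L
Dose 4 (110 mg at t=18 h): 110·exp(−0.09902·23) = 11.280 mg/L
Dose 5 (475 mg at t=24 h): 475·exp(−0.09902·17) = 88.231 mg/L
Dose 6 (420 mg at t=30 h): 420·exp(−0.09902·11) = 141.320 mg/L
Dose 7 (40 mg at t=36 h): 40·exp(−0.09902·5) = 24.380 mg/L
C(41) = 4.140 + 5.156 + 17.831 + 11.280 + 88.231 + 141.320 + 24.380 = 292.338 mg/L

292.338 mg/L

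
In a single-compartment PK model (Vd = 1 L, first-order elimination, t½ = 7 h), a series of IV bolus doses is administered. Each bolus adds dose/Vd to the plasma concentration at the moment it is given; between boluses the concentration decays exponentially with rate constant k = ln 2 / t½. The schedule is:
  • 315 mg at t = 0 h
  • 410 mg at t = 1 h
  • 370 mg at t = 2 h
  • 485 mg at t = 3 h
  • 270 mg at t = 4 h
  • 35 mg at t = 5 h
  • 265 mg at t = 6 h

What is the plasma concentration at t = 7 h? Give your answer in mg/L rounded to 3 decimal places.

1405.074 mg/L

k = ln 2 / 7 = 0.09902 per h
Dose 1 (315 mg at t=0 h): 315·exp(−0.09902·7) = 157.500 mg/L
Dose 2 (410 mg at t=1 h): 410·exp(−0.09902·6) = 226.338 mg/L
Dose 3 (370 mg at t=2 h): 370·exp(−0.09902·5) = 225.518 mg/L
Dose 4 (485 mg at t=3 h): 485·exp(−0.09902·4) = 326.381 mg/L
Dose 5 (270 mg at t=4 h): 270·exp(−0.09902·3) = 200.609 mg/L
Dose 6 (35 mg at t=5 h): 35·exp(−0.09902·2) = 28.712 mg/L
Dose 7 (265 mg at t=6 h): 265·exp(−0.09902·1) = 240.017 mg/L
C(7) = 157.500 + 226.338 + 225.518 + 326.381 + 200.609 + 28.712 + 240.017 = 1405.074 mg/L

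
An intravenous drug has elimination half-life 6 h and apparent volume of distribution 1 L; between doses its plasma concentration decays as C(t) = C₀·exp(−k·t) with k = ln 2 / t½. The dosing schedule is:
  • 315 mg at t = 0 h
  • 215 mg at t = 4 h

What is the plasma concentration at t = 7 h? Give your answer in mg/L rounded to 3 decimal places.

k = ln 2 / 6 = 0.11552 per h
Dose 1 (315 mg at t=0 h): 315·exp(−0.11552·7) = 140.317 mg/L
Dose 2 (215 mg at t=4 h): 215·exp(−0.11552·3) = 152.028 mg/L
C(7) = 140.317 + 152.028 = 292.345 mg/L

292.345 mg/L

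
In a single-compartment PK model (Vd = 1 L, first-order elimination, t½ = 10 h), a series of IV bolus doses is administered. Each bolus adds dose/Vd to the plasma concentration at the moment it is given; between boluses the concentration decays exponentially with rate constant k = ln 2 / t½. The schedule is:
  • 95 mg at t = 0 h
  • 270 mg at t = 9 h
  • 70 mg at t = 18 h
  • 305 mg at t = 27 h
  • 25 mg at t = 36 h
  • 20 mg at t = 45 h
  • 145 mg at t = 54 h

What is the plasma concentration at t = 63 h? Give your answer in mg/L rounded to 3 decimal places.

123.141 mg/L

k = ln 2 / 10 = 0.06931 per h
Dose 1 (95 mg at t=0 h): 95·exp(−0.06931·63) = 1.206 mg/L
Dose 2 (270 mg at t=9 h): 270·exp(−0.06931·54) = 6.394 mg/L
Dose 3 (70 mg at t=18 h): 70·exp(−0.06931·45) = 3.094 mg/L
Dose 4 (305 mg at t=27 h): 305·exp(−0.06931·36) = 25.153 mg/L
Dose 5 (25 mg at t=36 h): 25·exp(−0.06931·27) = 3.847 mg/L
Dose 6 (20 mg at t=45 h): 20·exp(−0.06931·18) = 5.743 mg/L
Dose 7 (145 mg at t=54 h): 145·exp(−0.06931·9) = 77.704 mg/L
C(63) = 1.206 + 6.394 + 3.094 + 25.153 + 3.847 + 5.743 + 77.704 = 123.141 mg/L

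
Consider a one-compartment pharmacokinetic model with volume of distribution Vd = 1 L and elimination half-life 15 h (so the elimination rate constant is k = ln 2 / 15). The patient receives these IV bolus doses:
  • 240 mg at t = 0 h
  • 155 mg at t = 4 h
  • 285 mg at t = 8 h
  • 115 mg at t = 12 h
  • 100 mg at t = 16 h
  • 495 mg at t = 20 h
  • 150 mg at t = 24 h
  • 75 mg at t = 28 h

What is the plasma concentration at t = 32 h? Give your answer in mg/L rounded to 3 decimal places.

734.889 mg/L

k = ln 2 / 15 = 0.04621 per h
Dose 1 (240 mg at t=0 h): 240·exp(−0.04621·32) = 54.703 mg/L
Dose 2 (155 mg at t=4 h): 155·exp(−0.04621·28) = 42.502 mg/L
Dose 3 (285 mg at t=8 h): 285·exp(−0.04621·24) = 94.015 mg/L
Dose 4 (115 mg at t=12 h): 115·exp(−0.04621·20) = 45.638 mg/L
Dose 5 (100 mg at t=16 h): 100·exp(−0.04621·16) = 47.742 mg/L
Dose 6 (495 mg at t=20 h): 495·exp(−0.04621·12) = 284.303 mg/L
Dose 7 (150 mg at t=24 h): 150·exp(−0.04621·8) = 103.643 mg/L
Dose 8 (75 mg at t=28 h): 75·exp(−0.04621·4) = 62.343 mg/L
C(32) = 54.703 + 42.502 + 94.015 + 45.638 + 47.742 + 284.303 + 103.643 + 62.343 = 734.889 mg/L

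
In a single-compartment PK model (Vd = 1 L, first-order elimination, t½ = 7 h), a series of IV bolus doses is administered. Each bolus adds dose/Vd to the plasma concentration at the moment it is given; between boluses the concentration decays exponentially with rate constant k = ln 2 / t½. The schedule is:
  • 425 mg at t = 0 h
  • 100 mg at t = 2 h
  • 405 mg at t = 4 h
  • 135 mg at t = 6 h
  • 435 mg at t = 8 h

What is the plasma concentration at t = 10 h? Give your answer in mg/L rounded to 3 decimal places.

874.445 mg/L

k = ln 2 / 7 = 0.09902 per h
Dose 1 (425 mg at t=0 h): 425·exp(−0.09902·10) = 157.887 mg/L
Dose 2 (100 mg at t=2 h): 100·exp(−0.09902·8) = 45.286 mg/L
Dose 3 (405 mg at t=4 h): 405·exp(−0.09902·6) = 223.578 mg/L
Dose 4 (135 mg at t=6 h): 135·exp(−0.09902·4) = 90.848 mg/L
Dose 5 (435 mg at t=8 h): 435·exp(−0.09902·2) = 356.846 mg/L
C(10) = 157.887 + 45.286 + 223.578 + 90.848 + 356.846 = 874.445 mg/L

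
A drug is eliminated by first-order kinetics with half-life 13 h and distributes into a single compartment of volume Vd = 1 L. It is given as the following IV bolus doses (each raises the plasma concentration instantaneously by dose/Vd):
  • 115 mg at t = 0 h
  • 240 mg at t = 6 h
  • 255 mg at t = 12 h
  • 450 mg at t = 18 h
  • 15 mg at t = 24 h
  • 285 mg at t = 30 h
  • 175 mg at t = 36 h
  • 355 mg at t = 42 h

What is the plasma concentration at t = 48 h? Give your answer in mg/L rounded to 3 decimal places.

626.180 mg/L

k = ln 2 / 13 = 0.05332 per h
Dose 1 (115 mg at t=0 h): 115·exp(−0.05332·48) = 8.896 mg/L
Dose 2 (240 mg at t=6 h): 240·exp(−0.05332·42) = 25.565 mg/L
Dose 3 (255 mg at t=12 h): 255·exp(−0.05332·36) = 37.404 mg/L
Dose 4 (450 mg at t=18 h): 450·exp(−0.05332·30) = 90.892 mg/L
Dose 5 (15 mg at t=24 h): 15·exp(−0.05332·24) = 4.172 mg/L
Dose 6 (285 mg at t=30 h): 285·exp(−0.05332·18) = 109.153 mg/L
Dose 7 (175 mg at t=36 h): 175·exp(−0.05332·12) = 92.292 mg/L
Dose 8 (355 mg at t=42 h): 355·exp(−0.05332·6) = 257.805 mg/L
C(48) = 8.896 + 25.565 + 37.404 + 90.892 + 4.172 + 109.153 + 92.292 + 257.805 = 626.180 mg/L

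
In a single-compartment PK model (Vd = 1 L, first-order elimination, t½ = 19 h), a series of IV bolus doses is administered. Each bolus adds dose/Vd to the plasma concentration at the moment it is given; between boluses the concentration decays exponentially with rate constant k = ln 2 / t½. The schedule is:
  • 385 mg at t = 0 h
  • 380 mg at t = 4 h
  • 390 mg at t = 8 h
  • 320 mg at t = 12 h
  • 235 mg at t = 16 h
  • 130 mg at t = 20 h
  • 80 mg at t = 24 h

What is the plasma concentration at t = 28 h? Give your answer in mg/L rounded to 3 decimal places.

981.381 mg/L

k = ln 2 / 19 = 0.03648 per h
Dose 1 (385 mg at t=0 h): 385·exp(−0.03648·28) = 138.624 mg/L
Dose 2 (380 mg at t=4 h): 380·exp(−0.03648·24) = 158.320 mg/L
Dose 3 (390 mg at t=8 h): 390·exp(−0.03648·20) = 188.014 mg/L
Dose 4 (320 mg at t=12 h): 320·exp(−0.03648·16) = 178.505 mg/L
Dose 5 (235 mg at t=16 h): 235·exp(−0.03648·12) = 151.685 mg/L
Dose 6 (130 mg at t=20 h): 130·exp(−0.03648·8) = 97.094 mg/L
Dose 7 (80 mg at t=24 h): 80·exp(−0.03648·4) = 69.138 mg/L
C(28) = 138.624 + 158.320 + 188.014 + 178.505 + 151.685 + 97.094 + 69.138 = 981.381 mg/L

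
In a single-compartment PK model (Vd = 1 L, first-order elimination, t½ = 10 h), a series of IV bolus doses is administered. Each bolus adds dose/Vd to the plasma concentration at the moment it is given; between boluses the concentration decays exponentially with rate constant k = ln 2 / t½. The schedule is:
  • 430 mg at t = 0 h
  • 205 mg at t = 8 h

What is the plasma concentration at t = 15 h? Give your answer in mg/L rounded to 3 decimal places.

278.220 mg/L

k = ln 2 / 10 = 0.06931 per h
Dose 1 (430 mg at t=0 h): 430·exp(−0.06931·15) = 152.028 mg/L
Dose 2 (205 mg at t=8 h): 205·exp(−0.06931·7) = 126.192 mg/L
C(15) = 152.028 + 126.192 = 278.220 mg/L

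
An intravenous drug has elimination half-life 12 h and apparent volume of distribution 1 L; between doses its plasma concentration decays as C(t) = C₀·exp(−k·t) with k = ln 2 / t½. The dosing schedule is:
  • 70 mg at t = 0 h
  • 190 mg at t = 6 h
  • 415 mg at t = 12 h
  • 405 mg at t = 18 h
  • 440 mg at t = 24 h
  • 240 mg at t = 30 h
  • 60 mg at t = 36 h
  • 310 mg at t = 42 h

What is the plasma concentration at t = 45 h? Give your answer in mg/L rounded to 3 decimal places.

700.079 mg/L

k = ln 2 / 12 = 0.05776 per h
Dose 1 (70 mg at t=0 h): 70·exp(−0.05776·45) = 5.203 mg/L
Dose 2 (190 mg at t=6 h): 190·exp(−0.05776·39) = 19.971 mg/L
Dose 3 (415 mg at t=12 h): 415·exp(−0.05776·33) = 61.690 mg/L
Dose 4 (405 mg at t=18 h): 405·exp(−0.05776·27) = 85.141 mg/L
Dose 5 (440 mg at t=24 h): 440·exp(−0.05776·21) = 130.813 mg/L
Dose 6 (240 mg at t=30 h): 240·exp(−0.05776·15) = 100.908 mg/L
Dose 7 (60 mg at t=36 h): 60·exp(−0.05776·9) = 35.676 mg/L
Dose 8 (310 mg at t=42 h): 310·exp(−0.05776·3) = 260.678 mg/L
C(45) = 5.203 + 19.971 + 61.690 + 85.141 + 130.813 + 100.908 + 35.676 + 260.678 = 700.079 mg/L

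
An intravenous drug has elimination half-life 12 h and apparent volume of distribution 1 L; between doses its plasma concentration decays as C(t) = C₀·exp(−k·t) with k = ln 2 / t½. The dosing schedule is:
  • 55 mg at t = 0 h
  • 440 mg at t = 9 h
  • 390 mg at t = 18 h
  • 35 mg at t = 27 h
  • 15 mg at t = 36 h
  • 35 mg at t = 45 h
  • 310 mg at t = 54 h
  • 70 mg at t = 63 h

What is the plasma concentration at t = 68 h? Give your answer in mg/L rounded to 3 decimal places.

k = ln 2 / 12 = 0.05776 per h
Dose 1 (55 mg at t=0 h): 55·exp(−0.05776·68) = 1.083 mg/L
Dose 2 (440 mg at t=9 h): 440·exp(−0.05776·59) = 14.568 mg/L
Dose 3 (390 mg at t=18 h): 390·exp(−0.05776·50) = 21.716 mg/L
Dose 4 (35 mg at t=27 h): 35·exp(−0.05776·41) = 3.278 mg/L
Dose 5 (15 mg at t=36 h): 15·exp(−0.05776·32) = 2.362 mg/L
Dose 6 (35 mg at t=45 h): 35·exp(−0.05776·23) = 9.270 mg/L
Dose 7 (310 mg at t=54 h): 310·exp(−0.05776·14) = 138.089 mg/L
Dose 8 (70 mg at t=63 h): 70·exp(−0.05776·5) = 52.441 mg/L
C(68) = 1.083 + 14.568 + 21.716 + 3.278 + 2.362 + 9.270 + 138.089 + 52.441 = 242.806 mg/L

242.806 mg/L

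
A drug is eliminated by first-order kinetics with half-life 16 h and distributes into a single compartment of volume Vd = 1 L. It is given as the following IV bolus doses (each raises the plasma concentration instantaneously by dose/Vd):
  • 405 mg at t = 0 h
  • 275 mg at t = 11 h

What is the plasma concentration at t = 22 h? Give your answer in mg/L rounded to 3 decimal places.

k = ln 2 / 16 = 0.04332 per h
Dose 1 (405 mg at t=0 h): 405·exp(−0.04332·22) = 156.149 mg/L
Dose 2 (275 mg at t=11 h): 275·exp(−0.04332·11) = 170.755 mg/L
C(22) = 156.149 + 170.755 = 326.904 mg/L

326.904 mg/L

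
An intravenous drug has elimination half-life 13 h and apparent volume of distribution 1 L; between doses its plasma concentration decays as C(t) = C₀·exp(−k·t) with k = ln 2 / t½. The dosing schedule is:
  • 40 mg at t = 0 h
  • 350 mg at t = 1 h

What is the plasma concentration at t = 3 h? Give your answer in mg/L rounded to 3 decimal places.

348.685 mg/L

k = ln 2 / 13 = 0.05332 per h
Dose 1 (40 mg at t=0 h): 40·exp(−0.05332·3) = 34.087 mg/L
Dose 2 (350 mg at t=1 h): 350·exp(−0.05332·2) = 314.598 mg/L
C(3) = 34.087 + 314.598 = 348.685 mg/L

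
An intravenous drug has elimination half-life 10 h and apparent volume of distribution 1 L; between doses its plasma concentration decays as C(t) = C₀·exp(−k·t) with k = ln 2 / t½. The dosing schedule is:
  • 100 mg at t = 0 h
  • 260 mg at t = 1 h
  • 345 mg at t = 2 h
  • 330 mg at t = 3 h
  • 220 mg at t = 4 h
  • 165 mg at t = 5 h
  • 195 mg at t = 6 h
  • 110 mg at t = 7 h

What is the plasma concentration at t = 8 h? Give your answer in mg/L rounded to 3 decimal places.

1251.586 mg/L

k = ln 2 / 10 = 0.06931 per h
Dose 1 (100 mg at t=0 h): 100·exp(−0.06931·8) = 57.435 mg/L
Dose 2 (260 mg at t=1 h): 260·exp(−0.06931·7) = 160.049 mg/L
Dose 3 (345 mg at t=2 h): 345·exp(−0.06931·6) = 227.615 mg/L
Dose 4 (330 mg at t=3 h): 330·exp(−0.06931·5) = 233.345 mg/L
Dose 5 (220 mg at t=4 h): 220·exp(−0.06931·4) = 166.729 mg/L
Dose 6 (165 mg at t=5 h): 165·exp(−0.06931·3) = 134.022 mg/L
Dose 7 (195 mg at t=6 h): 195·exp(−0.06931·2) = 169.757 mg/L
Dose 8 (110 mg at t=7 h): 110·exp(−0.06931·1) = 102.634 mg/L
C(8) = 57.435 + 160.049 + 227.615 + 233.345 + 166.729 + 134.022 + 169.757 + 102.634 = 1251.586 mg/L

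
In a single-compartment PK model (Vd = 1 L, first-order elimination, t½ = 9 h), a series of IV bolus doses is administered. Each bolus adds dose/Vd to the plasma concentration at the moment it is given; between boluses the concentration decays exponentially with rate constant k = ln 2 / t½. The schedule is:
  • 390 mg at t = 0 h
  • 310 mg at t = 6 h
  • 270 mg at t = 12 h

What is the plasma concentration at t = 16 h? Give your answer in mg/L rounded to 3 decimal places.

455.661 mg/L

k = ln 2 / 9 = 0.07702 per h
Dose 1 (390 mg at t=0 h): 390·exp(−0.07702·16) = 113.737 mg/L
Dose 2 (310 mg at t=6 h): 310·exp(−0.07702·10) = 143.511 mg/L
Dose 3 (270 mg at t=12 h): 270·exp(−0.07702·4) = 198.414 mg/L
C(16) = 113.737 + 143.511 + 198.414 = 455.661 mg/L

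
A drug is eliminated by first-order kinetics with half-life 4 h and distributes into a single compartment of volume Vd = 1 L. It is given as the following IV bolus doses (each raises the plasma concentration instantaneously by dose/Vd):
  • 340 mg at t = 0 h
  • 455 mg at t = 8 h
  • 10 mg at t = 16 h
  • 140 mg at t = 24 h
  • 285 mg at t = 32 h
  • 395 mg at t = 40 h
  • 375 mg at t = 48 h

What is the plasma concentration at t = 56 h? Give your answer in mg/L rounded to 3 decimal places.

k = ln 2 / 4 = 0.17329 per h
Dose 1 (340 mg at t=0 h): 340·exp(−0.17329·56) = 0.021 mg/L
Dose 2 (455 mg at t=8 h): 455·exp(−0.17329·48) = 0.111 mg/L
Dose 3 (10 mg at t=16 h): 10·exp(−0.17329·40) = 0.010 mg/L
Dose 4 (140 mg at t=24 h): 140·exp(−0.17329·32) = 0.547 mg/L
Dose 5 (285 mg at t=32 h): 285·exp(−0.17329·24) = 4.453 mg/L
Dose 6 (395 mg at t=40 h): 395·exp(−0.17329·16) = 24.688 mg/L
Dose 7 (375 mg at t=48 h): 375·exp(−0.17329·8) = 93.750 mg/L
C(56) = 0.021 + 0.111 + 0.010 + 0.547 + 4.453 + 24.688 + 93.750 = 123.579 mg/L

123.579 mg/L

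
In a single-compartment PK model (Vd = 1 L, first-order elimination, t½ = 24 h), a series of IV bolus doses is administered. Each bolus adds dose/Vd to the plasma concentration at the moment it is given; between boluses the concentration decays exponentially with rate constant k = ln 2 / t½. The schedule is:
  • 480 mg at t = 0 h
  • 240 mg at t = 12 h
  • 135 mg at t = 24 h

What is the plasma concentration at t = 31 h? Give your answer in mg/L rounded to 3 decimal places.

445.001 mg/L

k = ln 2 / 24 = 0.02888 per h
Dose 1 (480 mg at t=0 h): 480·exp(−0.02888·31) = 196.070 mg/L
Dose 2 (240 mg at t=12 h): 240·exp(−0.02888·19) = 138.642 mg/L
Dose 3 (135 mg at t=24 h): 135·exp(−0.02888·7) = 110.289 mg/L
C(31) = 196.070 + 138.642 + 110.289 = 445.001 mg/L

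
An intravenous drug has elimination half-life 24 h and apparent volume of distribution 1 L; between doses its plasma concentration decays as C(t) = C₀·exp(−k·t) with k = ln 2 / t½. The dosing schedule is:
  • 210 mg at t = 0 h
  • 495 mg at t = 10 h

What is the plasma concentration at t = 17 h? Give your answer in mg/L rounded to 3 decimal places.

k = ln 2 / 24 = 0.02888 per h
Dose 1 (210 mg at t=0 h): 210·exp(−0.02888·17) = 128.526 mg/L
Dose 2 (495 mg at t=10 h): 495·exp(−0.02888·7) = 404.394 mg/L
C(17) = 128.526 + 404.394 = 532.920 mg/L

532.920 mg/L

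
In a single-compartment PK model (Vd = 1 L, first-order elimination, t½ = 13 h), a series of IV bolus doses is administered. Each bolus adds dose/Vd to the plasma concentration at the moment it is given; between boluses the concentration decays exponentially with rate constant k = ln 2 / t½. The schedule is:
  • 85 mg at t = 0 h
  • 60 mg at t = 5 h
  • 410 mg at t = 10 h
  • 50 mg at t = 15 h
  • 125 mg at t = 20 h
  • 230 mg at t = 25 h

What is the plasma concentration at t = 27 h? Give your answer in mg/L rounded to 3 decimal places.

k = ln 2 / 13 = 0.05332 per h
Dose 1 (85 mg at t=0 h): 85·exp(−0.05332·27) = 20.147 mg/L
Dose 2 (60 mg at t=5 h): 60·exp(−0.05332·22) = 18.566 mg/L
Dose 3 (410 mg at t=10 h): 410·exp(−0.05332·17) = 165.626 mg/L
Dose 4 (50 mg at t=15 h): 50·exp(−0.05332·12) = 26.369 mg/L
Dose 5 (125 mg at t=20 h): 125·exp(−0.05332·7) = 86.063 mg/L
Dose 6 (230 mg at t=25 h): 230·exp(−0.05332·2) = 206.736 mg/L
C(27) = 20.147 + 18.566 + 165.626 + 26.369 + 86.063 + 206.736 = 523.507 mg/L

523.507 mg/L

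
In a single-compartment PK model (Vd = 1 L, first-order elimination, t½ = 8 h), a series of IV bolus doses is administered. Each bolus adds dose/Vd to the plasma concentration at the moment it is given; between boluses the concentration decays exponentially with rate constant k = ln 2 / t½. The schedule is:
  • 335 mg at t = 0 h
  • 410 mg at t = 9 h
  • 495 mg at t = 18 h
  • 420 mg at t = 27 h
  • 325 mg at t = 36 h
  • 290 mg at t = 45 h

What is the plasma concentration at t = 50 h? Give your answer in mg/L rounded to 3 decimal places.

k = ln 2 / 8 = 0.08664 per h
Dose 1 (335 mg at t=0 h): 335·exp(−0.08664·50) = 4.402 mg/L
Dose 2 (410 mg at t=9 h): 410·exp(−0.08664·41) = 11.749 mg/L
Dose 3 (495 mg at t=18 h): 495·exp(−0.08664·32) = 30.938 mg/L
Dose 4 (420 mg at t=27 h): 420·exp(−0.08664·23) = 57.252 mg/L
Dose 5 (325 mg at t=36 h): 325·exp(−0.08664·14) = 96.623 mg/L
Dose 6 (290 mg at t=45 h): 290·exp(−0.08664·5) = 188.042 mg/L
C(50) = 4.402 + 11.749 + 30.938 + 57.252 + 96.623 + 188.042 = 389.005 mg/L

389.005 mg/L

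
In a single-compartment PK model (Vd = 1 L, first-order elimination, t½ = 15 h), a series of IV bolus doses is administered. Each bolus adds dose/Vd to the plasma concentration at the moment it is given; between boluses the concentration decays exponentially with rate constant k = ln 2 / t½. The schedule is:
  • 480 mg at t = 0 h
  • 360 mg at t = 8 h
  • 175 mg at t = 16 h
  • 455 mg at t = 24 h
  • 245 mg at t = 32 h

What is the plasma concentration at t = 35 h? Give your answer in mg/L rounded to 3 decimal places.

758.333 mg/L

k = ln 2 / 15 = 0.04621 per h
Dose 1 (480 mg at t=0 h): 480·exp(−0.04621·35) = 95.244 mg/L
Dose 2 (360 mg at t=8 h): 360·exp(−0.04621·27) = 103.383 mg/L
Dose 3 (175 mg at t=16 h): 175·exp(−0.04621·19) = 72.733 mg/L
Dose 4 (455 mg at t=24 h): 455·exp(−0.04621·11) = 273.688 mg/L
Dose 5 (245 mg at t=32 h): 245·exp(−0.04621·3) = 213.285 mg/L
C(35) = 95.244 + 103.383 + 72.733 + 273.688 + 213.285 = 758.333 mg/L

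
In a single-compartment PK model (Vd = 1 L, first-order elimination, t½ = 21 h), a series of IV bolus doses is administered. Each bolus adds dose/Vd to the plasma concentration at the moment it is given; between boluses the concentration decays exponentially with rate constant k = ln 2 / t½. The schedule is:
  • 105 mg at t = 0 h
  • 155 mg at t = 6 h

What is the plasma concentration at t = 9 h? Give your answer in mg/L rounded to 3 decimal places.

218.402 mg/L

k = ln 2 / 21 = 0.03301 per h
Dose 1 (105 mg at t=0 h): 105·exp(−0.03301·9) = 78.015 mg/L
Dose 2 (155 mg at t=6 h): 155·exp(−0.03301·3) = 140.387 mg/L
C(9) = 78.015 + 140.387 = 218.402 mg/L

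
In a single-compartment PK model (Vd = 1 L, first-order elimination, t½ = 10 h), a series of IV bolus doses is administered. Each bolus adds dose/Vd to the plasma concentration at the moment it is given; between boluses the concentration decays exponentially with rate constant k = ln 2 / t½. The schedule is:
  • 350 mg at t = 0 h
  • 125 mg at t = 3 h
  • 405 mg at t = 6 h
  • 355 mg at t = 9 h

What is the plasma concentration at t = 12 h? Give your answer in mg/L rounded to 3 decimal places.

774.882 mg/L

k = ln 2 / 10 = 0.06931 per h
Dose 1 (350 mg at t=0 h): 350·exp(−0.06931·12) = 152.346 mg/L
Dose 2 (125 mg at t=3 h): 125·exp(−0.06931·9) = 66.986 mg/L
Dose 3 (405 mg at t=6 h): 405·exp(−0.06931·6) = 267.200 mg/L
Dose 4 (355 mg at t=9 h): 355·exp(−0.06931·3) = 288.350 mg/L
C(12) = 152.346 + 66.986 + 267.200 + 288.350 = 774.882 mg/L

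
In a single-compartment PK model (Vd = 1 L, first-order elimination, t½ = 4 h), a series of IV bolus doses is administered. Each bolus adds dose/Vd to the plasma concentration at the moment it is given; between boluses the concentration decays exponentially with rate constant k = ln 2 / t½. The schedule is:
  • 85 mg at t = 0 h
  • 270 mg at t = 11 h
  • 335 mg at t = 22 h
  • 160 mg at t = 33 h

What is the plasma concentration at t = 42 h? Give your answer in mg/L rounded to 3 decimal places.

k = ln 2 / 4 = 0.17329 per h
Dose 1 (85 mg at t=0 h): 85·exp(−0.17329·42) = 0.059 mg/L
Dose 2 (270 mg at t=11 h): 270·exp(−0.17329·31) = 1.254 mg/L
Dose 3 (335 mg at t=22 h): 335·exp(−0.17329·20) = 10.469 mg/L
Dose 4 (160 mg at t=33 h): 160·exp(−0.17329·9) = 33.636 mg/L
C(42) = 0.059 + 1.254 + 10.469 + 33.636 = 45.418 mg/L

45.418 mg/L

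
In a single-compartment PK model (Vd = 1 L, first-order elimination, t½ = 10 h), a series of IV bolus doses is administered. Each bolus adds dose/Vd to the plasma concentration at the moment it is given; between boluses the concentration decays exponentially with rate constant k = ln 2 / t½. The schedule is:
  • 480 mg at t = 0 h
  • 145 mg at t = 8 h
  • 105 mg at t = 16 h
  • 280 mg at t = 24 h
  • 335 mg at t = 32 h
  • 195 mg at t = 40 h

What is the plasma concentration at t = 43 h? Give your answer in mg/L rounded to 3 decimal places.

k = ln 2 / 10 = 0.06931 per h
Dose 1 (480 mg at t=0 h): 480·exp(−0.06931·43) = 24.368 mg/L
Dose 2 (145 mg at t=8 h): 145·exp(−0.06931·35) = 12.816 mg/L
Dose 3 (105 mg at t=16 h): 105·exp(−0.06931·27) = 16.159 mg/L
Dose 4 (280 mg at t=24 h): 280·exp(−0.06931·19) = 75.024 mg/L
Dose 5 (335 mg at t=32 h): 335·exp(−0.06931·11) = 156.283 mg/L
Dose 6 (195 mg at t=40 h): 195·exp(−0.06931·3) = 158.389 mg/L
C(43) = 24.368 + 12.816 + 16.159 + 75.024 + 156.283 + 158.389 = 443.039 mg/L

443.039 mg/L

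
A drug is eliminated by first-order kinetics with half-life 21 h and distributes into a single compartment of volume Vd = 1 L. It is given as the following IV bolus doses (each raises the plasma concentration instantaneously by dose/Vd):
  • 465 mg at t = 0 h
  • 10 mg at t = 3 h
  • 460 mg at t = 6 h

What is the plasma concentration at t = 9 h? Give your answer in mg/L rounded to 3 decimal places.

k = ln 2 / 21 = 0.03301 per h
Dose 1 (465 mg at t=0 h): 465·exp(−0.03301·9) = 345.494 mg/L
Dose 2 (10 mg at t=3 h): 10·exp(−0.03301·6) = 8.203 mg/L
Dose 3 (460 mg at t=6 h): 460·exp(−0.03301·3) = 416.633 mg/L
C(9) = 345.494 + 8.203 + 416.633 = 770.330 mg/L

770.330 mg/L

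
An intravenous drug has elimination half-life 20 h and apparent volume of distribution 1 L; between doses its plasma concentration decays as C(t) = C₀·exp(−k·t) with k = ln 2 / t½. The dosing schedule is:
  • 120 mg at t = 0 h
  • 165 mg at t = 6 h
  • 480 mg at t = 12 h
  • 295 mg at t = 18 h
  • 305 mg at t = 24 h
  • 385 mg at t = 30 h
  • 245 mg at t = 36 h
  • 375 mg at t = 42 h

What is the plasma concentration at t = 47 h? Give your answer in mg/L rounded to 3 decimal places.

1147.772 mg/L

k = ln 2 / 20 = 0.03466 per h
Dose 1 (120 mg at t=0 h): 120·exp(−0.03466·47) = 23.538 mg/L
Dose 2 (165 mg at t=6 h): 165·exp(−0.03466·41) = 39.845 mg/L
Dose 3 (480 mg at t=12 h): 480·exp(−0.03466·35) = 142.705 mg/L
Dose 4 (295 mg at t=18 h): 295·exp(−0.03466·29) = 107.976 mg/L
Dose 5 (305 mg at t=24 h): 305·exp(−0.03466·23) = 137.441 mg/L
Dose 6 (385 mg at t=30 h): 385·exp(−0.03466·17) = 213.592 mg/L
Dose 7 (245 mg at t=36 h): 245·exp(−0.03466·11) = 167.340 mg/L
Dose 8 (375 mg at t=42 h): 375·exp(−0.03466·5) = 315.336 mg/L
C(47) = 23.538 + 39.845 + 142.705 + 107.976 + 137.441 + 213.592 + 167.340 + 315.336 = 1147.772 mg/L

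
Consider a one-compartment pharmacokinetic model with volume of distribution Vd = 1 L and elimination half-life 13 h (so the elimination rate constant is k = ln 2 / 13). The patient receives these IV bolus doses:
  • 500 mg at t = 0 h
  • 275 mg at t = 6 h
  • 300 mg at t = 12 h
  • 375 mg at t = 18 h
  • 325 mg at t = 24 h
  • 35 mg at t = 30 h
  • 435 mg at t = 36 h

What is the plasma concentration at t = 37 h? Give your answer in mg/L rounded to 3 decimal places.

k = ln 2 / 13 = 0.05332 per h
Dose 1 (500 mg at t=0 h): 500·exp(−0.05332·37) = 69.533 mg/L
Dose 2 (275 mg at t=6 h): 275·exp(−0.05332·31) = 52.661 mg/L
Dose 3 (300 mg at t=12 h): 300·exp(−0.05332·25) = 79.107 mg/L
Dose 4 (375 mg at t=18 h): 375·exp(−0.05332·19) = 136.165 mg/L
Dose 5 (325 mg at t=24 h): 325·exp(−0.05332·13) = 162.500 mg/L
Dose 6 (35 mg at t=30 h): 35·exp(−0.05332·7) = 24.098 mg/L
Dose 7 (435 mg at t=36 h): 435·exp(−0.05332·1) = 412.414 mg/L
C(37) = 69.533 + 52.661 + 79.107 + 136.165 + 162.500 + 24.098 + 412.414 = 936.478 mg/L

936.478 mg/L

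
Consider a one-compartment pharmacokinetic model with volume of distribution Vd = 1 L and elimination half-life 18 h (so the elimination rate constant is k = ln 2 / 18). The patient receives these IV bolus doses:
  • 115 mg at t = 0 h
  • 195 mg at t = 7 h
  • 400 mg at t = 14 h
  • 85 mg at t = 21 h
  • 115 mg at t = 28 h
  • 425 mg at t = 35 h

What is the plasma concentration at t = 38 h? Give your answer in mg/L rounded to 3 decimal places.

k = ln 2 / 18 = 0.03851 per h
Dose 1 (115 mg at t=0 h): 115·exp(−0.03851·38) = 26.619 mg/L
Dose 2 (195 mg at t=7 h): 195·exp(−0.03851·31) = 59.101 mg/L
Dose 3 (400 mg at t=14 h): 400·exp(−0.03851·24) = 158.740 mg/L
Dose 4 (85 mg at t=21 h): 85·exp(−0.03851·17) = 44.169 mg/L
Dose 5 (115 mg at t=28 h): 115·exp(−0.03851·10) = 78.245 mg/L
Dose 6 (425 mg at t=35 h): 425·exp(−0.03851·3) = 378.632 mg/L
C(38) = 26.619 + 59.101 + 158.740 + 44.169 + 78.245 + 378.632 = 745.506 mg/L

745.506 mg/L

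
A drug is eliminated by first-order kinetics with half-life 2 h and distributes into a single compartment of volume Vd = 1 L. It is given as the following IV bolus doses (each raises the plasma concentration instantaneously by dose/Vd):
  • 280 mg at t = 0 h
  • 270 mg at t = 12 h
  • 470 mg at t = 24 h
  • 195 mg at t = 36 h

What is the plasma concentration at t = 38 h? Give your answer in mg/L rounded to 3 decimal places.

k = ln 2 / 2 = 0.34657 per h
Dose 1 (280 mg at t=0 h): 280·exp(−0.34657·38) = 0.001 mg/L
Dose 2 (270 mg at t=12 h): 270·exp(−0.34657·26) = 0.033 mg/L
Dose 3 (470 mg at t=24 h): 470·exp(−0.34657·14) = 3.672 mg/L
Dose 4 (195 mg at t=36 h): 195·exp(−0.34657·2) = 97.500 mg/L
C(38) = 0.001 + 0.033 + 3.672 + 97.500 = 101.205 mg/L

101.205 mg/L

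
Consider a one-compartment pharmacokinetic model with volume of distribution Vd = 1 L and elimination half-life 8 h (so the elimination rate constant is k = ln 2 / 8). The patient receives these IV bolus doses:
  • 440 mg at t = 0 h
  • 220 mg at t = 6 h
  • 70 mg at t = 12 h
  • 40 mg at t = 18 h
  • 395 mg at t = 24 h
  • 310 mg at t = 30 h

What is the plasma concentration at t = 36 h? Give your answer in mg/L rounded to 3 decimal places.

376.937 mg/L

k = ln 2 / 8 = 0.08664 per h
Dose 1 (440 mg at t=0 h): 440·exp(−0.08664·36) = 19.445 mg/L
Dose 2 (220 mg at t=6 h): 220·exp(−0.08664·30) = 16.352 mg/L
Dose 3 (70 mg at t=12 h): 70·exp(−0.08664·24) = 8.750 mg/L
Dose 4 (40 mg at t=18 h): 40·exp(−0.08664·18) = 8.409 mg/L
Dose 5 (395 mg at t=24 h): 395·exp(−0.08664·12) = 139.654 mg/L
Dose 6 (310 mg at t=30 h): 310·exp(−0.08664·6) = 184.327 mg/L
C(36) = 19.445 + 16.352 + 8.750 + 8.409 + 139.654 + 184.327 = 376.937 mg/L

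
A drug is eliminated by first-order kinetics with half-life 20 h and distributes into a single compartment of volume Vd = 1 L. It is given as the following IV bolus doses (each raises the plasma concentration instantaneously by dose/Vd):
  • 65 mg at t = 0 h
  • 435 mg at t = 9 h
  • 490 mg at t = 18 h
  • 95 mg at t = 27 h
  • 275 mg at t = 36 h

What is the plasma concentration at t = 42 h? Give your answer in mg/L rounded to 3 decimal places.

646.912 mg/L

k = ln 2 / 20 = 0.03466 per h
Dose 1 (65 mg at t=0 h): 65·exp(−0.03466·42) = 15.162 mg/L
Dose 2 (435 mg at t=9 h): 435·exp(−0.03466·33) = 138.608 mg/L
Dose 3 (490 mg at t=18 h): 490·exp(−0.03466·24) = 213.285 mg/L
Dose 4 (95 mg at t=27 h): 95·exp(−0.03466·15) = 56.487 mg/L
Dose 5 (275 mg at t=36 h): 275·exp(−0.03466·6) = 223.369 mg/L
C(42) = 15.162 + 138.608 + 213.285 + 56.487 + 223.369 = 646.912 mg/L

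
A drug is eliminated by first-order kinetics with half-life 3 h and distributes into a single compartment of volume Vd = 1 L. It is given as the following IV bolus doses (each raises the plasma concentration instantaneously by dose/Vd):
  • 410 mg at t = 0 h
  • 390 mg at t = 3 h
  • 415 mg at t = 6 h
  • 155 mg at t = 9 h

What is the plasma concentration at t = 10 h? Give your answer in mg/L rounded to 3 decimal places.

405.779 mg/L

k = ln 2 / 3 = 0.23105 per h
Dose 1 (410 mg at t=0 h): 410·exp(−0.23105·10) = 40.677 mg/L
Dose 2 (390 mg at t=3 h): 390·exp(−0.23105·7) = 77.386 mg/L
Dose 3 (415 mg at t=6 h): 415·exp(−0.23105·4) = 164.693 mg/L
Dose 4 (155 mg at t=9 h): 155·exp(−0.23105·1) = 123.024 mg/L
C(10) = 40.677 + 77.386 + 164.693 + 123.024 = 405.779 mg/L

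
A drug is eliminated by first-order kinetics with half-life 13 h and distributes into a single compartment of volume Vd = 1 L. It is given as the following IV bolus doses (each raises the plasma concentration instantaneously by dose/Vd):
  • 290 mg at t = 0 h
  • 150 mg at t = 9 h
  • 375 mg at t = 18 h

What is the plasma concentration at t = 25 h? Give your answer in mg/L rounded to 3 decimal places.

398.573 mg/L

k = ln 2 / 13 = 0.05332 per h
Dose 1 (290 mg at t=0 h): 290·exp(−0.05332·25) = 76.471 mg/L
Dose 2 (150 mg at t=9 h): 150·exp(−0.05332·16) = 63.914 mg/L
Dose 3 (375 mg at t=18 h): 375·exp(−0.05332·7) = 258.189 mg/L
C(25) = 76.471 + 63.914 + 258.189 = 398.573 mg/L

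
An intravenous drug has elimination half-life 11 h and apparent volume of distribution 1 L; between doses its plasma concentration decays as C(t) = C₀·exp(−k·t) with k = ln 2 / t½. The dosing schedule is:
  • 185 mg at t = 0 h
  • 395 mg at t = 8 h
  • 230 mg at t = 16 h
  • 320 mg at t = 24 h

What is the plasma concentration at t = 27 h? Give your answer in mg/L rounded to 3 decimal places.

k = ln 2 / 11 = 0.06301 per h
Dose 1 (185 mg at t=0 h): 185·exp(−0.06301·27) = 33.750 mg/L
Dose 2 (395 mg at t=8 h): 395·exp(−0.06301·19) = 119.299 mg/L
Dose 3 (230 mg at t=16 h): 230·exp(−0.06301·11) = 115.000 mg/L
Dose 4 (320 mg at t=24 h): 320·exp(−0.06301·3) = 264.881 mg/L
C(27) = 33.750 + 119.299 + 115.000 + 264.881 = 532.930 mg/L

532.930 mg/L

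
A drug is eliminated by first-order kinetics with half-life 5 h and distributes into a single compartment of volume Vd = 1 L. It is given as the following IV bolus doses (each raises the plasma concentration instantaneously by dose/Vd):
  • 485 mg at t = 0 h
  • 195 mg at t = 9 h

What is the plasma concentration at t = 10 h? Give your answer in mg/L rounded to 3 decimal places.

k = ln 2 / 5 = 0.13863 per h
Dose 1 (485 mg at t=0 h): 485·exp(−0.13863·10) = 121.250 mg/L
Dose 2 (195 mg at t=9 h): 195·exp(−0.13863·1) = 169.757 mg/L
C(10) = 121.250 + 169.757 = 291.007 mg/L

291.007 mg/L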